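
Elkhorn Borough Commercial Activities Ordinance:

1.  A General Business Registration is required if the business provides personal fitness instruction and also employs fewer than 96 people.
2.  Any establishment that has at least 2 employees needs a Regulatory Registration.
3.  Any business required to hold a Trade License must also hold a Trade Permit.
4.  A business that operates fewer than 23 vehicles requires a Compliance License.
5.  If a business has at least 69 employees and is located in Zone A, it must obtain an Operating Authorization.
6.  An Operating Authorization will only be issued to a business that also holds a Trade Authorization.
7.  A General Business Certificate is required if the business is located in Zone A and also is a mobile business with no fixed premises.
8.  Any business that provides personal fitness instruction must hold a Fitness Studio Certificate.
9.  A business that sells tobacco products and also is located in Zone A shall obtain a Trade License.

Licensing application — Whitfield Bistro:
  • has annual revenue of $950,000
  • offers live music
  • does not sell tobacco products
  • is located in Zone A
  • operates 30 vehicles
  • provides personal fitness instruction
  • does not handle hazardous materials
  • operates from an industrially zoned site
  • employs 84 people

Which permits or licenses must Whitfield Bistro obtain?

1. provides personal fitness instruction; employees 84 < 96 → General Business Registration required.
2. employees 84 ≥ 2 → Regulatory Registration required.
3. Trade License is not required → no effect.
4. vehicles 30 ≥ 23 → Compliance License not required.
5. employees 84 ≥ 69; is located in Zone A → Operating Authorization required.
6. Operating Authorization is required → Trade Authorization also required.
7. is located in Zone A; operates from an industrially zoned site (not: is a mobile business with no fixed premises) → General Business Certificate not required.
8. provides personal fitness instruction → Fitness Studio Certificate required.
9. does not sell tobacco products; is located in Zone A → Trade License not required.

Fitness Studio Certificate, General Business Registration, Operating Authorization, Regulatory Registration, Trade Authorization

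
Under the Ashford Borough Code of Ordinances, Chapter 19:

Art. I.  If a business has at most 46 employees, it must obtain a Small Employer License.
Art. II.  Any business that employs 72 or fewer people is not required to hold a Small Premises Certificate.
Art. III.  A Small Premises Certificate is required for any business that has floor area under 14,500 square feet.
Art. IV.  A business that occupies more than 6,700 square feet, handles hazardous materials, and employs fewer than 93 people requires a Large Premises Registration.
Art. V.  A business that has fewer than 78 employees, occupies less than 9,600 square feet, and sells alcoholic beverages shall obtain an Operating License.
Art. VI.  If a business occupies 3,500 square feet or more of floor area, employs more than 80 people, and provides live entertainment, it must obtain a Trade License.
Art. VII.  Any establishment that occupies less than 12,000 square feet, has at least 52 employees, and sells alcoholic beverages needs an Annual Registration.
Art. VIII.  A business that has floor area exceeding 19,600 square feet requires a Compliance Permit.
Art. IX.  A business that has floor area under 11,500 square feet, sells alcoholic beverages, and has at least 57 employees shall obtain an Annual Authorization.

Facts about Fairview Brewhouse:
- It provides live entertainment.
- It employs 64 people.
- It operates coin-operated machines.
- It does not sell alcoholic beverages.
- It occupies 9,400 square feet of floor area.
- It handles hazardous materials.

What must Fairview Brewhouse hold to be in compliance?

Art. I. employees 64 > 46 → Small Employer License not required.
Art. II. employees 64 ≤ 72 → exempt from Small Premises Certificate.
Art. III. floor area 9,400 square feet < 14,500 square feet → Small Premises Certificate required.
Art. IV. floor area 9,400 square feet > 6,700 square feet; handles hazardous materials; employees 64 < 93 → Large Premises Registration required.
Art. V. employees 64 < 78; floor area 9,400 square feet < 9,600 square feet; does not sell alcoholic beverages → Operating License not required.
Art. VI. floor area 9,400 square feet ≥ 3,500 square feet; employees 64 ≤ 80; provides live entertainment → Trade License not required.
Art. VII. floor area 9,400 square feet < 12,000 square feet; employees 64 ≥ 52; does not sell alcoholic beverages → Annual Registration not required.
Art. VIII. floor area 9,400 square feet ≤ 19,600 square feet → Compliance Permit not required.
Art. IX. floor area 9,400 square feet < 11,500 square feet; does not sell alcoholic beverages; employees 64 ≥ 57 → Annual Authorization not required.

Large Premises Registration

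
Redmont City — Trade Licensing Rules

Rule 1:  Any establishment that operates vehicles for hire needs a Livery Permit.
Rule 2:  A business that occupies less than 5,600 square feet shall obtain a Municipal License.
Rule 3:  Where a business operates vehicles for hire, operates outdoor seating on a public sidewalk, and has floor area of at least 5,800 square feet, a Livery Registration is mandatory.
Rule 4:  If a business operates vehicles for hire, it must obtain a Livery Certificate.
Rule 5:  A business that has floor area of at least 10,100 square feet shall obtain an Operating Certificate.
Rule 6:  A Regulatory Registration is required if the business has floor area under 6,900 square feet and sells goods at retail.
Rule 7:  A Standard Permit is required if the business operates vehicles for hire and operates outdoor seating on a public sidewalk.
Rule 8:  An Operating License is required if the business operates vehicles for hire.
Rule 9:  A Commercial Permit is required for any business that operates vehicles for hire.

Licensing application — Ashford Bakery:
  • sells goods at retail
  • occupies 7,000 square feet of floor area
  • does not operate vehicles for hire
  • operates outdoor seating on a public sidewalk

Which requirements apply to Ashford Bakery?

None

Rule 1: does not operate vehicles for hire → Livery Permit not required.
Rule 2: floor area 7,000 square feet ≥ 5,600 square feet → Municipal License not required.
Rule 3: does not operate vehicles for hire; operates outdoor seating on a public sidewalk; floor area 7,000 square feet ≥ 5,800 square feet → Livery Registration not required.
Rule 4: does not operate vehicles for hire → Livery Certificate not required.
Rule 5: floor area 7,000 square feet < 10,100 square feet → Operating Certificate not required.
Rule 6: floor area 7,000 square feet ≥ 6,900 square feet; sells goods at retail → Regulatory Registration not required.
Rule 7: does not operate vehicles for hire; operates outdoor seating on a public sidewalk → Standard Permit not required.
Rule 8: does not operate vehicles for hire → Operating License not required.
Rule 9: does not operate vehicles for hire → Commercial Permit not required.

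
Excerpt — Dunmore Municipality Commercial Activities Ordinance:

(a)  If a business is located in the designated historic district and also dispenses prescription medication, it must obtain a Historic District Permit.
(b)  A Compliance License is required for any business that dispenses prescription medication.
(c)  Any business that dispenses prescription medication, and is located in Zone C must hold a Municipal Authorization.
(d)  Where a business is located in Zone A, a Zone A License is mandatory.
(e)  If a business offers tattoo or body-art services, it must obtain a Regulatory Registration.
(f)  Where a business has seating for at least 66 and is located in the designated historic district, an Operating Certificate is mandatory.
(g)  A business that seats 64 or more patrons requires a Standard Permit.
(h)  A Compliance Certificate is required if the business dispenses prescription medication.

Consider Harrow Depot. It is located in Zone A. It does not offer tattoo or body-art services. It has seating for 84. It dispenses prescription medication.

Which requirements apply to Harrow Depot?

(a) is located in Zone A (not: is located in the designated historic district); dispenses prescription medication → Historic District Permit not required.
(b) dispenses prescription medication → Compliance License required.
(c) dispenses prescription medication; is located in Zone A (not: is located in Zone C) → Municipal Authorization not required.
(d) is located in Zone A → Zone A License required.
(e) does not offer tattoo or body-art services → Regulatory Registration not required.
(f) seating 84 ≥ 66; is located in Zone A (not: is located in the designated historic district) → Operating Certificate not required.
(g) seating 84 ≥ 64 → Standard Permit required.
(h) dispenses prescription medication → Compliance Certificate required.

Compliance Certificate, Compliance License, Standard Permit, Zone A License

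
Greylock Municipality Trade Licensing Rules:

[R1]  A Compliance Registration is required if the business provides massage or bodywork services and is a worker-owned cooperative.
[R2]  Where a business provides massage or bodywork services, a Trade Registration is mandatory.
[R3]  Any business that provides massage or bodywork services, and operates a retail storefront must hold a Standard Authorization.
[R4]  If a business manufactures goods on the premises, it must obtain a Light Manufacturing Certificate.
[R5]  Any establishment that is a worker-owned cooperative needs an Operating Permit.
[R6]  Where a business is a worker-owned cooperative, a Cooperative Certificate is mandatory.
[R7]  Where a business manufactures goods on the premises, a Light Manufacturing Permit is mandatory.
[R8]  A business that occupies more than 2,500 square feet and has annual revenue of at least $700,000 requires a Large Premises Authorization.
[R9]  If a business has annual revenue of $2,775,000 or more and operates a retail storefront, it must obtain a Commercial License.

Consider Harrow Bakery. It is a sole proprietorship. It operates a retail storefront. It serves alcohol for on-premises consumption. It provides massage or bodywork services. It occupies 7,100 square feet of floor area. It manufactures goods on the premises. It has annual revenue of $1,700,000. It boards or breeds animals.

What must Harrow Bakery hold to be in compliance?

Large Premises Authorization, Light Manufacturing Certificate, Light Manufacturing Permit, Standard Authorization, Trade Registration

[R1] provides massage or bodywork services; is a sole proprietorship (not: is a worker-owned cooperative) → Compliance Registration not required.
[R2] provides massage or bodywork services → Trade Registration required.
[R3] provides massage or bodywork services; operates a retail storefront → Standard Authorization required.
[R4] manufactures goods on the premises → Light Manufacturing Certificate required.
[R5] is a sole proprietorship (not: is a worker-owned cooperative) → Operating Permit not required.
[R6] is a sole proprietorship (not: is a worker-owned cooperative) → Cooperative Certificate not required.
[R7] manufactures goods on the premises → Light Manufacturing Permit required.
[R8] floor area 7,100 square feet > 2,500 square feet; revenue $1,700,000 ≥ $700,000 → Large Premises Authorization required.
[R9] revenue $1,700,000 < $2,775,000; operates a retail storefront → Commercial License not required.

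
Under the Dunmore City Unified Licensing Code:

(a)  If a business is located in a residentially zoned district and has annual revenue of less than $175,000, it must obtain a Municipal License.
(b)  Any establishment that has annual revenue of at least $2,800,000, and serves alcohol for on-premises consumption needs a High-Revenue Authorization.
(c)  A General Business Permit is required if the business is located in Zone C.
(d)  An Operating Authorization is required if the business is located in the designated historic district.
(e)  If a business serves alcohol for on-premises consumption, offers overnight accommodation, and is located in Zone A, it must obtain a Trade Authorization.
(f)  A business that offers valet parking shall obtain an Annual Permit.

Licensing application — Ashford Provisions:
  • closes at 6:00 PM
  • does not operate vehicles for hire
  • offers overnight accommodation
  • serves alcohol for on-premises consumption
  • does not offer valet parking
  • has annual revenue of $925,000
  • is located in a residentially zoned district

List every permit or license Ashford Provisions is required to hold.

None

(a) is located in a residentially zoned district; revenue $925,000 ≥ $175,000 → Municipal License not required.
(b) revenue $925,000 < $2,800,000; serves alcohol for on-premises consumption → High-Revenue Authorization not required.
(c) is located in a residentially zoned district (not: is located in Zone C) → General Business Permit not required.
(d) is located in a residentially zoned district (not: is located in the designated historic district) → Operating Authorization not required.
(e) serves alcohol for on-premises consumption; offers overnight accommodation; is located in a residentially zoned district (not: is located in Zone A) → Trade Authorization not required.
(f) does not offer valet parking → Annual Permit not required.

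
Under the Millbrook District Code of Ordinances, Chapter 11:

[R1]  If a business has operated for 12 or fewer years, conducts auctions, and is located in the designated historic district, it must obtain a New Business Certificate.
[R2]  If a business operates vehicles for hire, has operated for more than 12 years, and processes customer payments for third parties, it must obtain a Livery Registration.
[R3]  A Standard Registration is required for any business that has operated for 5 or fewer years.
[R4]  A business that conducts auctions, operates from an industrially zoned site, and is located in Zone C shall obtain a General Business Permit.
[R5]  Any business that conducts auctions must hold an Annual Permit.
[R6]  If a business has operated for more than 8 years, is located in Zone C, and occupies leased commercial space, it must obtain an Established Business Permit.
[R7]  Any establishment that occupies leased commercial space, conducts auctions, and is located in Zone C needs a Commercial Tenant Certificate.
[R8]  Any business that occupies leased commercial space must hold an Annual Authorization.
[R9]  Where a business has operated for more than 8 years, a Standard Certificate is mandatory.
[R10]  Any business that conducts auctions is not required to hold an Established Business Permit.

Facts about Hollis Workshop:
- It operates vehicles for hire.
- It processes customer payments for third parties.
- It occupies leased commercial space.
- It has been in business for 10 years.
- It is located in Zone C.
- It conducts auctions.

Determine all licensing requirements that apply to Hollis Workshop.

Annual Authorization, Annual Permit, Commercial Tenant Certificate, Standard Certificate

[R1] years in business 10 ≤ 12; conducts auctions; is located in Zone C (not: is located in the designated historic district) → New Business Certificate not required.
[R2] operates vehicles for hire; years in business 10 ≤ 12; processes customer payments for third parties → Livery Registration not required.
[R3] years in business 10 > 5 → Standard Registration not required.
[R4] conducts auctions; occupies leased commercial space (not: operates from an industrially zoned site); is located in Zone C → General Business Permit not required.
[R5] conducts auctions → Annual Permit required.
[R6] years in business 10 > 8; is located in Zone C; occupies leased commercial space → Established Business Permit required.
[R7] occupies leased commercial space; conducts auctions; is located in Zone C → Commercial Tenant Certificate required.
[R8] occupies leased commercial space → Annual Authorization required.
[R9] years in business 10 > 8 → Standard Certificate required.
[R10] conducts auctions → exempt from Established Business Permit.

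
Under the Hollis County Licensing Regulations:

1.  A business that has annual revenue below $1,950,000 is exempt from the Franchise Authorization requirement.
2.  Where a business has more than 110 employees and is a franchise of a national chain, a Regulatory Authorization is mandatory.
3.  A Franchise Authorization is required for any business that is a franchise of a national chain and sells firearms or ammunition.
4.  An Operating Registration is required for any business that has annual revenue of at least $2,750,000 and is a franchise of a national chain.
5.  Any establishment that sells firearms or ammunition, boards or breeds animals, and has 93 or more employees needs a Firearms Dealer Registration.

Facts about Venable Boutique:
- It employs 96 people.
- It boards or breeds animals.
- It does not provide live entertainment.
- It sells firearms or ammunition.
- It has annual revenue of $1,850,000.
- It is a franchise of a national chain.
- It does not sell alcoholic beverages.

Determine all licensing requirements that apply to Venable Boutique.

Firearms Dealer Registration

1. revenue $1,850,000 < $1,950,000 → exempt from Franchise Authorization.
2. employees 96 ≤ 110; is a franchise of a national chain → Regulatory Authorization not required.
3. is a franchise of a national chain; sells firearms or ammunition → Franchise Authorization required.
4. revenue $1,850,000 < $2,750,000; is a franchise of a national chain → Operating Registration not required.
5. sells firearms or ammunition; boards or breeds animals; employees 96 ≥ 93 → Firearms Dealer Registration required.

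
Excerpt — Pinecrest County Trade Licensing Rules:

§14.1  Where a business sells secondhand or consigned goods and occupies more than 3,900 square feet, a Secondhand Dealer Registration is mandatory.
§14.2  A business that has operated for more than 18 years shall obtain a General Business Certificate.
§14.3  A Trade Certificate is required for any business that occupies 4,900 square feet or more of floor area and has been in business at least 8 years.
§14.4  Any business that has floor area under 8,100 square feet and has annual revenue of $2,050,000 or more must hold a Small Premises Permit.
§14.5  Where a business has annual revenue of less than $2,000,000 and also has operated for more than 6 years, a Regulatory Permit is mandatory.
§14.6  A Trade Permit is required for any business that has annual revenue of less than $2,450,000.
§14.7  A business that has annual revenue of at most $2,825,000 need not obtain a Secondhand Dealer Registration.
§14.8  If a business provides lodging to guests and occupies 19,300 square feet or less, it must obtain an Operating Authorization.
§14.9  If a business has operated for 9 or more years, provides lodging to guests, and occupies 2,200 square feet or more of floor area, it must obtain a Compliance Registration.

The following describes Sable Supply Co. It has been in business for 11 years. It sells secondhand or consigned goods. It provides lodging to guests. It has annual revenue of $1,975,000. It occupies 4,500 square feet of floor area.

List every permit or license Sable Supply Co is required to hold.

§14.1 sells secondhand or consigned goods; floor area 4,500 square feet > 3,900 square feet → Secondhand Dealer Registration required.
§14.2 years in business 11 ≤ 18 → General Business Certificate not required.
§14.3 floor area 4,500 square feet < 4,900 square feet; years in business 11 ≥ 8 → Trade Certificate not required.
§14.4 floor area 4,500 square feet < 8,100 square feet; revenue $1,975,000 < $2,050,000 → Small Premises Permit not required.
§14.5 revenue $1,975,000 < $2,000,000; years in business 11 > 6 → Regulatory Permit required.
§14.6 revenue $1,975,000 < $2,450,000 → Trade Permit required.
§14.7 revenue $1,975,000 ≤ $2,825,000 → exempt from Secondhand Dealer Registration.
§14.8 provides lodging to guests; floor area 4,500 square feet ≤ 19,300 square feet → Operating Authorization required.
§14.9 years in business 11 ≥ 9; provides lodging to guests; floor area 4,500 square feet ≥ 2,200 square feet → Compliance Registration required.

Compliance Registration, Operating Authorization, Regulatory Permit, Trade Permit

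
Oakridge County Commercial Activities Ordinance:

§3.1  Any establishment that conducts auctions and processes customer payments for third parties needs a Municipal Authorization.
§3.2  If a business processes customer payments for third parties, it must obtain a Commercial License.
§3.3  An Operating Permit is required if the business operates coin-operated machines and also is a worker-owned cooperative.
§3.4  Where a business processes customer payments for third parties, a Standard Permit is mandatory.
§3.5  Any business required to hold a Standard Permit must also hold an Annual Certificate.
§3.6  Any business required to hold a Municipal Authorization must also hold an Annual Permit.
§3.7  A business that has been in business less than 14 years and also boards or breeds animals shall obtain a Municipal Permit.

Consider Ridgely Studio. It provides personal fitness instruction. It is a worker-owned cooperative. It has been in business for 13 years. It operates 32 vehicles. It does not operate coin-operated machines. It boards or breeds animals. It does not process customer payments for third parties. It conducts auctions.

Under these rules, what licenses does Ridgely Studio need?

§3.1 conducts auctions; does not process customer payments for third parties → Municipal Authorization not required.
§3.2 does not process customer payments for third parties → Commercial License not required.
§3.3 does not operate coin-operated machines; is a worker-owned cooperative → Operating Permit not required.
§3.4 does not process customer payments for third parties → Standard Permit not required.
§3.5 Standard Permit is not required → no effect.
§3.6 Municipal Authorization is not required → no effect.
§3.7 years in business 13 < 14; boards or breeds animals → Municipal Permit required.

Municipal Permit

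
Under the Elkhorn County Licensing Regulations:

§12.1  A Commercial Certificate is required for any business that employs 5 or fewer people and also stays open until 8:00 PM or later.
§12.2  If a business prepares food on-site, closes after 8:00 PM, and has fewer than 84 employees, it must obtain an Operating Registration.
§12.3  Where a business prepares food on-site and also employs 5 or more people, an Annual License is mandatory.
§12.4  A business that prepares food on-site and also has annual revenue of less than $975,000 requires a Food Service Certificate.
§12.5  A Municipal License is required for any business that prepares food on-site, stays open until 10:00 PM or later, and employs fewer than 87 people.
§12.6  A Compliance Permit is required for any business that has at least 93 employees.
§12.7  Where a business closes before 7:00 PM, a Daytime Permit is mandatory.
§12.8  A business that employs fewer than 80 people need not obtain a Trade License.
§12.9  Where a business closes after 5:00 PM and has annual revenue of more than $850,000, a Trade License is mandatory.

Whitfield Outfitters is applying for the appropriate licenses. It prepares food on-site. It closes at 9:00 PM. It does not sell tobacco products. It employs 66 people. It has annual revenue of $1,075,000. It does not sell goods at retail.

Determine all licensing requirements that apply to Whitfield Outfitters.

Annual License, Operating Registration

§12.1 employees 66 > 5; closes 9:00 PM, after 8:00 PM → Commercial Certificate not required.
§12.2 prepares food on-site; closes 9:00 PM, after 8:00 PM; employees 66 < 84 → Operating Registration required.
§12.3 prepares food on-site; employees 66 ≥ 5 → Annual License required.
§12.4 prepares food on-site; revenue $1,075,000 ≥ $975,000 → Food Service Certificate not required.
§12.5 prepares food on-site; closes 9:00 PM, at/before 10:00 PM; employees 66 < 87 → Municipal License not required.
§12.6 employees 66 < 93 → Compliance Permit not required.
§12.7 closes 9:00 PM, after 7:00 PM → Daytime Permit not required.
§12.8 employees 66 < 80 → exempt from Trade License.
§12.9 closes 9:00 PM, after 5:00 PM; revenue $1,075,000 > $850,000 → Trade License required.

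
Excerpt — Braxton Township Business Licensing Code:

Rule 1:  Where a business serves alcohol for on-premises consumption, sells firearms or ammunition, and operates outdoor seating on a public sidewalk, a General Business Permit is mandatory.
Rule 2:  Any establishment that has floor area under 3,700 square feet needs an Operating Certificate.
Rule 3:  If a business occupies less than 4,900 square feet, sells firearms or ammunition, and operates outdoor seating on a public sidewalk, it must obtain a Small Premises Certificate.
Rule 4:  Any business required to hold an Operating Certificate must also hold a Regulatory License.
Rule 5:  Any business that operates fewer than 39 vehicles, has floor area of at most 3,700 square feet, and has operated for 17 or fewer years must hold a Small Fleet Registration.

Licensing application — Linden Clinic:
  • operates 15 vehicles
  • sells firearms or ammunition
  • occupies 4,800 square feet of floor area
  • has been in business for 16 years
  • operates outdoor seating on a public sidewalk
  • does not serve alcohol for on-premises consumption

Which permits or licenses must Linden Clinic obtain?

Rule 1: does not serve alcohol for on-premises consumption; sells firearms or ammunition; operates outdoor seating on a public sidewalk → General Business Permit not required.
Rule 2: floor area 4,800 square feet ≥ 3,700 square feet → Operating Certificate not required.
Rule 3: floor area 4,800 square feet < 4,900 square feet; sells firearms or ammunition; operates outdoor seating on a public sidewalk → Small Premises Certificate required.
Rule 4: Operating Certificate is not required → no effect.
Rule 5: vehicles 15 < 39; floor area 4,800 square feet > 3,700 square feet; years in business 16 ≤ 17 → Small Fleet Registration not required.

Small Premises Certificate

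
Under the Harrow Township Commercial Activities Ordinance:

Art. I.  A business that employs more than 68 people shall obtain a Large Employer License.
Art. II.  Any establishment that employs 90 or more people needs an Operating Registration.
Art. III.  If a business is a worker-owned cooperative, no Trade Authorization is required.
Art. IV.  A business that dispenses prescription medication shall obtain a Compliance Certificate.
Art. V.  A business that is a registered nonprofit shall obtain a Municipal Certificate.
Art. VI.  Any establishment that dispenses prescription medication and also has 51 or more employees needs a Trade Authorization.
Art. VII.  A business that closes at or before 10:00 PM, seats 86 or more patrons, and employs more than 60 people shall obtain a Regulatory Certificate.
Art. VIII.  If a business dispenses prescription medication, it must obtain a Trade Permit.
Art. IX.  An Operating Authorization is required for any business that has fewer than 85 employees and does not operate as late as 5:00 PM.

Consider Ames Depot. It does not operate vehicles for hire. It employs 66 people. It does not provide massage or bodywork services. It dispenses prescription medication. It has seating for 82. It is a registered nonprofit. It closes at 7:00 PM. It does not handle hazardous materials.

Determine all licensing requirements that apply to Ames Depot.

Art. I. employees 66 ≤ 68 → Large Employer License not required.
Art. II. employees 66 < 90 → Operating Registration not required.
Art. III. is a registered nonprofit (not: is a worker-owned cooperative) → Trade Authorization exemption does not apply.
Art. IV. dispenses prescription medication → Compliance Certificate required.
Art. V. is a registered nonprofit → Municipal Certificate required.
Art. VI. dispenses prescription medication; employees 66 ≥ 51 → Trade Authorization required.
Art. VII. closes 7:00 PM, at/before 10:00 PM; seating 82 < 86; employees 66 > 60 → Regulatory Certificate not required.
Art. VIII. dispenses prescription medication → Trade Permit required.
Art. IX. employees 66 < 85; closes 7:00 PM, after 5:00 PM → Operating Authorization not required.

Compliance Certificate, Municipal Certificate, Trade Authorization, Trade Permit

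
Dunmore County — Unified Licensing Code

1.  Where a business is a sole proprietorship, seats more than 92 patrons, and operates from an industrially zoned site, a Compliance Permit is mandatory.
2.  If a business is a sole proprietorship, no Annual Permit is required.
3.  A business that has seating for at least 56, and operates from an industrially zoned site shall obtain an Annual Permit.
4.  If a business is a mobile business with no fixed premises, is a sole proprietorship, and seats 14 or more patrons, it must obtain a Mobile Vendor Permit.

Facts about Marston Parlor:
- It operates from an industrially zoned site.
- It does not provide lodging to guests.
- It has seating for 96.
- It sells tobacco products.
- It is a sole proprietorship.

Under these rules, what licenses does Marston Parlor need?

Compliance Permit

1. is a sole proprietorship; seating 96 > 92; operates from an industrially zoned site → Compliance Permit required.
2. is a sole proprietorship → exempt from Annual Permit.
3. seating 96 ≥ 56; operates from an industrially zoned site → Annual Permit required.
4. operates from an industrially zoned site (not: is a mobile business with no fixed premises); is a sole proprietorship; seating 96 ≥ 14 → Mobile Vendor Permit not required.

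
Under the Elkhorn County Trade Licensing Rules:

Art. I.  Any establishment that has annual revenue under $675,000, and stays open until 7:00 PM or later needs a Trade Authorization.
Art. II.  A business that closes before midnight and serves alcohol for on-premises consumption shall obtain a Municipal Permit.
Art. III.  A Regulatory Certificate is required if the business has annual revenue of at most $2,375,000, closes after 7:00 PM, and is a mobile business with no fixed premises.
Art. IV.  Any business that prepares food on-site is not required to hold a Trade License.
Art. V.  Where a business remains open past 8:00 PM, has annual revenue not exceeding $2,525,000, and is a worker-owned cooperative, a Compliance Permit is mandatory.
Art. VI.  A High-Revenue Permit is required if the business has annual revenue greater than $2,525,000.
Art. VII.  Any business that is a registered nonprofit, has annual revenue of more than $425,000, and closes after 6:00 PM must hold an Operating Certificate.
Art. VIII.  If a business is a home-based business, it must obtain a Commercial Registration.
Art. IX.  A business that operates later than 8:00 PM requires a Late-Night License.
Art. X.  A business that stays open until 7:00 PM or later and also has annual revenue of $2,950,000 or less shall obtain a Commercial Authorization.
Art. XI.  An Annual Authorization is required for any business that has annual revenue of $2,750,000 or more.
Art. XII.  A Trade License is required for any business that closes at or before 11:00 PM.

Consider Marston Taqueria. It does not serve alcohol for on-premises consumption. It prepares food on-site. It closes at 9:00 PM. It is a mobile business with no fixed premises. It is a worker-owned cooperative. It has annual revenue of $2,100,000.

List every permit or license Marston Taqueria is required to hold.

Art. I. revenue $2,100,000 ≥ $675,000; closes 9:00 PM, after 7:00 PM → Trade Authorization not required.
Art. II. closes 9:00 PM, at/before midnight; does not serve alcohol for on-premises consumption → Municipal Permit not required.
Art. III. revenue $2,100,000 ≤ $2,375,000; closes 9:00 PM, after 7:00 PM; is a mobile business with no fixed premises → Regulatory Certificate required.
Art. IV. prepares food on-site → exempt from Trade License.
Art. V. closes 9:00 PM, after 8:00 PM; revenue $2,100,000 ≤ $2,525,000; is a worker-owned cooperative → Compliance Permit required.
Art. VI. revenue $2,100,000 ≤ $2,525,000 → High-Revenue Permit not required.
Art. VII. is a worker-owned cooperative (not: is a registered nonprofit); revenue $2,100,000 > $425,000; closes 9:00 PM, after 6:00 PM → Operating Certificate not required.
Art. VIII. is a mobile business with no fixed premises (not: is a home-based business) → Commercial Registration not required.
Art. IX. closes 9:00 PM, after 8:00 PM → Late-Night License required.
Art. X. closes 9:00 PM, after 7:00 PM; revenue $2,100,000 ≤ $2,950,000 → Commercial Authorization required.
Art. XI. revenue $2,100,000 < $2,750,000 → Annual Authorization not required.
Art. XII. closes 9:00 PM, at/before 11:00 PM → Trade License required.

Commercial Authorization, Compliance Permit, Late-Night License, Regulatory Certificate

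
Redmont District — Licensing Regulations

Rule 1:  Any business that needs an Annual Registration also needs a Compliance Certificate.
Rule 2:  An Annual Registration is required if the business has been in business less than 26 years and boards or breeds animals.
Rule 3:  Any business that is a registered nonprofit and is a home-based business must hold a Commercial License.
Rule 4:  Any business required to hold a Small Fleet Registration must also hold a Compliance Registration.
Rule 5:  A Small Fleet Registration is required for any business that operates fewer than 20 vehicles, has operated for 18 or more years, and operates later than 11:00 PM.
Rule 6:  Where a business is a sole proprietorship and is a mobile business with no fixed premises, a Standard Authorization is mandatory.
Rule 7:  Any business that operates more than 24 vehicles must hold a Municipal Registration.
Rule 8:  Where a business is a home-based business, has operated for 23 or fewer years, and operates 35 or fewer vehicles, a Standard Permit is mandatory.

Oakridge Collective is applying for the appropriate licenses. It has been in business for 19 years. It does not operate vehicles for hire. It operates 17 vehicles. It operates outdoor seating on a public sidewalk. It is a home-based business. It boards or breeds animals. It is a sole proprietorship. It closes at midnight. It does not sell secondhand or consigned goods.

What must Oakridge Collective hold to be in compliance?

Annual Registration, Compliance Certificate, Compliance Registration, Small Fleet Registration, Standard Permit

Rule 1: Annual Registration is required → Compliance Certificate also required.
Rule 2: years in business 19 < 26; boards or breeds animals → Annual Registration required.
Rule 3: is a sole proprietorship (not: is a registered nonprofit); is a home-based business → Commercial License not required.
Rule 4: Small Fleet Registration is required → Compliance Registration also required.
Rule 5: vehicles 17 < 20; years in business 19 ≥ 18; closes midnight, after 11:00 PM → Small Fleet Registration required.
Rule 6: is a sole proprietorship; is a home-based business (not: is a mobile business with no fixed premises) → Standard Authorization not required.
Rule 7: vehicles 17 ≤ 24 → Municipal Registration not required.
Rule 8: is a home-based business; years in business 19 ≤ 23; vehicles 17 ≤ 35 → Standard Permit required.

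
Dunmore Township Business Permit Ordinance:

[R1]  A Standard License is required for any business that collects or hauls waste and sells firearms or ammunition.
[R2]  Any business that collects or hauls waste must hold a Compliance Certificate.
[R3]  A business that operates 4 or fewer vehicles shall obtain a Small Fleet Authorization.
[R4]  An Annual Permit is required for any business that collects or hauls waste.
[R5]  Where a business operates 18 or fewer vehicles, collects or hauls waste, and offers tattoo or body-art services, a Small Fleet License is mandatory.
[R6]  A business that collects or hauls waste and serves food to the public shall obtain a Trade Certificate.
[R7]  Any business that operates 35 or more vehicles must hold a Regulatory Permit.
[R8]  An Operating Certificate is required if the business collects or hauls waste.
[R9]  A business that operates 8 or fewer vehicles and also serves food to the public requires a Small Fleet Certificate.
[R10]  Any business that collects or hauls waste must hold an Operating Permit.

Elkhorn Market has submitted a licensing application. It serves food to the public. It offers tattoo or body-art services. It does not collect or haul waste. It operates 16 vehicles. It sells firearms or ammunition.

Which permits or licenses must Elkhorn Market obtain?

None

[R1] does not collect or haul waste; sells firearms or ammunition → Standard License not required.
[R2] does not collect or haul waste → Compliance Certificate not required.
[R3] vehicles 16 > 4 → Small Fleet Authorization not required.
[R4] does not collect or haul waste → Annual Permit not required.
[R5] vehicles 16 ≤ 18; does not collect or haul waste; offers tattoo or body-art services → Small Fleet License not required.
[R6] does not collect or haul waste; serves food to the public → Trade Certificate not required.
[R7] vehicles 16 < 35 → Regulatory Permit not required.
[R8] does not collect or haul waste → Operating Certificate not required.
[R9] vehicles 16 > 8; serves food to the public → Small Fleet Certificate not required.
[R10] does not collect or haul waste → Operating Permit not required.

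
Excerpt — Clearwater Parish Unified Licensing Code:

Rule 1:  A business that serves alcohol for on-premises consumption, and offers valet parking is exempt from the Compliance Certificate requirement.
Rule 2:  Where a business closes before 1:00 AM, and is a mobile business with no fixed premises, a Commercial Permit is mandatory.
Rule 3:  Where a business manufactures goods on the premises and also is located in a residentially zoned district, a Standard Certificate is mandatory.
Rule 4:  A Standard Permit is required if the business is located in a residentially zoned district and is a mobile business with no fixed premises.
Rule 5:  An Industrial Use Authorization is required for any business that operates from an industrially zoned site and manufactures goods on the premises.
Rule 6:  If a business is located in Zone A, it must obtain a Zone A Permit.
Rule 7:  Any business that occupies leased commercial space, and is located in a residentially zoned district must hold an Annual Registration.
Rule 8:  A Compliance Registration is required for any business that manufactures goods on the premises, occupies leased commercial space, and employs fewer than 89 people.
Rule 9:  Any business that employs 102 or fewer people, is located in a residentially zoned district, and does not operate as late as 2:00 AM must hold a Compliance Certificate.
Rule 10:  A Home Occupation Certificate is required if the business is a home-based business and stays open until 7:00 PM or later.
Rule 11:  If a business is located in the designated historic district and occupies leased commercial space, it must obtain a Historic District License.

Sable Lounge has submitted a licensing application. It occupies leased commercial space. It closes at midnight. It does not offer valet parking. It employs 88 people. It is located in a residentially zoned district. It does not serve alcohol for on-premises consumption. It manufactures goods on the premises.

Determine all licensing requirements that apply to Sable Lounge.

Rule 1: does not serve alcohol for on-premises consumption; does not offer valet parking → Compliance Certificate exemption does not apply.
Rule 2: closes midnight, at/before 1:00 AM; occupies leased commercial space (not: is a mobile business with no fixed premises) → Commercial Permit not required.
Rule 3: manufactures goods on the premises; is located in a residentially zoned district → Standard Certificate required.
Rule 4: is located in a residentially zoned district; occupies leased commercial space (not: is a mobile business with no fixed premises) → Standard Permit not required.
Rule 5: occupies leased commercial space (not: operates from an industrially zoned site); manufactures goods on the premises → Industrial Use Authorization not required.
Rule 6: is located in a residentially zoned district (not: is located in Zone A) → Zone A Permit not required.
Rule 7: occupies leased commercial space; is located in a residentially zoned district → Annual Registration required.
Rule 8: manufactures goods on the premises; occupies leased commercial space; employees 88 < 89 → Compliance Registration required.
Rule 9: employees 88 ≤ 102; is located in a residentially zoned district; closes midnight, at/before 2:00 AM → Compliance Certificate required.
Rule 10: occupies leased commercial space (not: is a home-based business); closes midnight, after 7:00 PM → Home Occupation Certificate not required.
Rule 11: is located in a residentially zoned district (not: is located in the designated historic district); occupies leased commercial space → Historic District License not required.

Annual Registration, Compliance Certificate, Compliance Registration, Standard Certificate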